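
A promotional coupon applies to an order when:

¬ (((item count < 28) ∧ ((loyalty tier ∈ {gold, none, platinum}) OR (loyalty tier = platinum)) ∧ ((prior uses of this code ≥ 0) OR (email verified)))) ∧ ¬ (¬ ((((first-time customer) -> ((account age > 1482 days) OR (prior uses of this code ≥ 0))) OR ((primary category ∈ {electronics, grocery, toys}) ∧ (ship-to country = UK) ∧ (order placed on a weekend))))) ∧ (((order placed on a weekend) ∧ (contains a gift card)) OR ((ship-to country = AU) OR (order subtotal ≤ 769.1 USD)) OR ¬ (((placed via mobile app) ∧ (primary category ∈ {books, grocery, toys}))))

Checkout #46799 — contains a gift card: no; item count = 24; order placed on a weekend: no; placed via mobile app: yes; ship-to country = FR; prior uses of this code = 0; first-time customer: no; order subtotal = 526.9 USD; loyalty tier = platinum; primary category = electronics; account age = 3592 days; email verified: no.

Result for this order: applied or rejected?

Atomic conditions:
  item count < 28: 24 < 28 is true
  loyalty tier ∈ {gold, none, platinum}: platinum is in the set → true
  loyalty tier = platinum: platinum == platinum is true
  prior uses of this code ≥ 0: 0 ≥ 0 is true
  email verified: no → false
  first-time customer: no → false
  account age > 1482 days: 3592 > 1482 is true
  primary category ∈ {electronics, grocery, toys}: electronics is in the set → true
  ship-to country = UK: FR == UK is false
  order placed on a weekend: no → false
  contains a gift card: no → false
  ship-to country = AU: FR == AU is false
  order subtotal ≤ 769.1 USD: 526.9 ≤ 769.1 is true
  placed via mobile app: yes → true
  primary category ∈ {books, grocery, toys}: electronics is not in the set → false
Combine:
[1.1.2] true OR true = true
[1.1.3] true OR false = true
[1.1] true AND true AND true = true
[1] NOT true = false
[2.1.1.1.2] true OR true = true
[2.1.1.1] false → true (antecedent false ⇒ implication holds) = true
[2.1.1.2] true AND false AND false = false
[2.1.1] true OR false = true
[2.1] NOT true = false
[2] NOT false = true
[3.1] false AND false = false
[3.2] false OR true = true
[3.3.1] true AND false = false
[3.3] NOT false = true
[3] false OR true OR true = true
[root] false AND true AND true = false
Overall: false → rejected

Rejected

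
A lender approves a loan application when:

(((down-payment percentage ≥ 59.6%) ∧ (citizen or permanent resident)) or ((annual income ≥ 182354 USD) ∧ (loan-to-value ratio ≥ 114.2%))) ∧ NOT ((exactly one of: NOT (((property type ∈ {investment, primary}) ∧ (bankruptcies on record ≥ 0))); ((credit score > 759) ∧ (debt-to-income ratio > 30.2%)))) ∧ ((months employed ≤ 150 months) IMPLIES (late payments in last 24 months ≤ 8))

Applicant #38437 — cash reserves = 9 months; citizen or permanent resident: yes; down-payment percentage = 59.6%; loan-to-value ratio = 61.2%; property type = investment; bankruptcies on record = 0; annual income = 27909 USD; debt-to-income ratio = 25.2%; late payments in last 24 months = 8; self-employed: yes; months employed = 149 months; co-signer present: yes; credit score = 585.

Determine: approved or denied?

Approved

Atomic conditions:
  down-payment percentage ≥ 59.6%: 59.6 ≥ 59.6 is true
  citizen or permanent resident: yes → true
  annual income ≥ 182354 USD: 27909 ≥ 182354 is false
  loan-to-value ratio ≥ 114.2%: 61.2 ≥ 114.2 is false
  property type ∈ {investment, primary}: investment is in the set → true
  bankruptcies on record ≥ 0: 0 ≥ 0 is true
  credit score > 759: 585 > 759 is false
  debt-to-income ratio > 30.2%: 25.2 > 30.2 is false
  months employed ≤ 150 months: 149 ≤ 150 is true
  late payments in last 24 months ≤ 8: 8 ≤ 8 is true
Combine:
[1.1] true AND true = true
[1.2] false AND false = false
[1] true OR false = true
[2.1.1.1] true AND true = true
[2.1.1] NOT true = false
[2.1.2] false AND false = false
[2.1] exactly-one(false, false) = false
[2] NOT false = true
[3] true → true = true
[root] true AND true AND true = true
Overall: true → approved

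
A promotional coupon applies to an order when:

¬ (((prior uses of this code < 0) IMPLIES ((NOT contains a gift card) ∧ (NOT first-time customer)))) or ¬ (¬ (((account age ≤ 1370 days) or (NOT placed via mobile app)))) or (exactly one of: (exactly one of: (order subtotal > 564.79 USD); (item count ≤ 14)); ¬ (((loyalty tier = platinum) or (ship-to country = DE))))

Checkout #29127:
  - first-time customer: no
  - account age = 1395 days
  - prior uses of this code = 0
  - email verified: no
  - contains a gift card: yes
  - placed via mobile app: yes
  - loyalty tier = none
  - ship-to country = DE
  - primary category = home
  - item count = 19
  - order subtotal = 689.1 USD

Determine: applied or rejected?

Atomic conditions:
  prior uses of this code < 0: 0 < 0 is false
  NOT contains a gift card: yes → false
  NOT first-time customer: no → true
  account age ≤ 1370 days: 1395 ≤ 1370 is false
  NOT placed via mobile app: yes → false
  order subtotal > 564.79 USD: 689.1 > 564.79 is true
  item count ≤ 14: 19 ≤ 14 is false
  loyalty tier = platinum: none == platinum is false
  ship-to country = DE: DE == DE is true
Combine:
[1.1.2] false AND true = false
[1.1] false → false (antecedent false ⇒ implication holds) = true
[1] NOT true = false
[2.1.1] false OR false = false
[2.1] NOT false = true
[2] NOT true = false
[3.1] exactly-one(true, false) = true
[3.2.1] false OR true = true
[3.2] NOT true = false
[3] exactly-one(true, false) = true
[root] false OR false OR true = true
Overall: true → applied

Applied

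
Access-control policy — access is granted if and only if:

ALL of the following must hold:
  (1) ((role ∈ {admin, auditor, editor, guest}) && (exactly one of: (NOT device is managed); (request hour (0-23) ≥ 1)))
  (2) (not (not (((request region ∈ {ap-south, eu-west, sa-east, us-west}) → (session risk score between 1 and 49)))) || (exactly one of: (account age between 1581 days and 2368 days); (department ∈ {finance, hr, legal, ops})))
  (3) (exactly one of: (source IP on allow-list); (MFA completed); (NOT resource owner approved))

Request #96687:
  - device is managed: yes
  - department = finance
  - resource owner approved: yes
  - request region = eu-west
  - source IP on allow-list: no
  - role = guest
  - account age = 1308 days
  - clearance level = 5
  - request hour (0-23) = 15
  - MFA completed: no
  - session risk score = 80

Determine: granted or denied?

Atomic conditions:
  role ∈ {admin, auditor, editor, guest}: guest is in the set → true
  NOT device is managed: yes → false
  request hour (0-23) ≥ 1: 15 ≥ 1 is true
  request region ∈ {ap-south, eu-west, sa-east, us-west}: eu-west is in the set → true
  session risk score between 1 and 49: 80 in [1, 49] is false
  account age between 1581 days and 2368 days: 1308 in [1581, 2368] is false
  department ∈ {finance, hr, legal, ops}: finance is in the set → true
  source IP on allow-list: no → false
  MFA completed: no → false
  NOT resource owner approved: yes → false
Combine:
[1.2] exactly-one(false, true) = true
[1] true AND true = true
[2.1.1.1] true → false = false
[2.1.1] NOT false = true
[2.1] NOT true = false
[2.2] exactly-one(false, true) = true
[2] false OR true = true
[3] exactly-one(false, false, false) = false
[root] true AND true AND false = false
Overall: false → denied

Denied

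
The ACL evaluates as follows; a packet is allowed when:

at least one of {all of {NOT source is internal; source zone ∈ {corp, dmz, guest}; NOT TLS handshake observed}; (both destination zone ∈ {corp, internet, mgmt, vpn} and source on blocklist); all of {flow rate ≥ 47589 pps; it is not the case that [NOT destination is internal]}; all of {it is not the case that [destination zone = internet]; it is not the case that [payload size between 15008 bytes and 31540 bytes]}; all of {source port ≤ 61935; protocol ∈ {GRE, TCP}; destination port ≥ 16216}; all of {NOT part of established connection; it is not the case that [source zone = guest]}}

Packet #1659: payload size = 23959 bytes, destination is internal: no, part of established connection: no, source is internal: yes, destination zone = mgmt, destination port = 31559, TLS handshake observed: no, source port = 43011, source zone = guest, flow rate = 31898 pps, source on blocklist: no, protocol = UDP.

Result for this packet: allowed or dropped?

Dropped

Atomic conditions:
  NOT source is internal: yes → false
  source zone ∈ {corp, dmz, guest}: guest is in the set → true
  NOT TLS handshake observed: no → true
  destination zone ∈ {corp, internet, mgmt, vpn}: mgmt is in the set → true
  source on blocklist: no → false
  flow rate ≥ 47589 pps: 31898 ≥ 47589 is false
  NOT destination is internal: no → true
  destination zone = internet: mgmt == internet is false
  payload size between 15008 bytes and 31540 bytes: 23959 in [15008, 31540] is true
  source port ≤ 61935: 43011 ≤ 61935 is true
  protocol ∈ {GRE, TCP}: UDP is not in the set → false
  destination port ≥ 16216: 31559 ≥ 16216 is true
  NOT part of established connection: no → true
  source zone = guest: guest == guest is true
Combine:
[1] false AND true AND true = false
[2] true AND false = false
[3.2] NOT true = false
[3] false AND false = false
[4.1] NOT false = true
[4.2] NOT true = false
[4] true AND false = false
[5] true AND false AND true = false
[6.2] NOT true = false
[6] true AND false = false
[root] false OR false OR false OR false OR false OR false = false
Overall: false → dropped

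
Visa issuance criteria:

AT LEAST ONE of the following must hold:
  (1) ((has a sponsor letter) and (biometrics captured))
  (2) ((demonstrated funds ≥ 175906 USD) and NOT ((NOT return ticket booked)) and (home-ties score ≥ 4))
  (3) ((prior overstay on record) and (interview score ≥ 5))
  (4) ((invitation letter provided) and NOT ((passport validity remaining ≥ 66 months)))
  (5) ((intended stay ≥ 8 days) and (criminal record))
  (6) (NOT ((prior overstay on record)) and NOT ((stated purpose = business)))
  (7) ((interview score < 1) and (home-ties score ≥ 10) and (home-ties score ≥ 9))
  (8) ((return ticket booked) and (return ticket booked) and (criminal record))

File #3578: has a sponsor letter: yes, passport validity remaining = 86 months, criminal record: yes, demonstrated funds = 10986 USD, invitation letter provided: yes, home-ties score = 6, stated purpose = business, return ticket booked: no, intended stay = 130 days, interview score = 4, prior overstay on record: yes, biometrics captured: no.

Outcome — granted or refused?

Atomic conditions:
  has a sponsor letter: yes → true
  biometrics captured: no → false
  demonstrated funds ≥ 175906 USD: 10986 ≥ 175906 is false
  NOT return ticket booked: no → true
  home-ties score ≥ 4: 6 ≥ 4 is true
  prior overstay on record: yes → true
  interview score ≥ 5: 4 ≥ 5 is false
  invitation letter provided: yes → true
  passport validity remaining ≥ 66 months: 86 ≥ 66 is true
  intended stay ≥ 8 days: 130 ≥ 8 is true
  criminal record: yes → true
  stated purpose = business: business == business is true
  interview score < 1: 4 < 1 is false
  home-ties score ≥ 10: 6 ≥ 10 is false
  home-ties score ≥ 9: 6 ≥ 9 is false
  return ticket booked: no → false
Combine:
[1] true AND false = false
[2.2] NOT true = false
[2] false AND false AND true = false
[3] true AND false = false
[4.2] NOT true = false
[4] true AND false = false
[5] true AND true = true
[6.1] NOT true = false
[6.2] NOT true = false
[6] false AND false = false
[7] false AND false AND false = false
[8] false AND false AND true = false
[root] false OR false OR false OR false OR true OR false OR false OR false = true
Overall: true → granted

Granted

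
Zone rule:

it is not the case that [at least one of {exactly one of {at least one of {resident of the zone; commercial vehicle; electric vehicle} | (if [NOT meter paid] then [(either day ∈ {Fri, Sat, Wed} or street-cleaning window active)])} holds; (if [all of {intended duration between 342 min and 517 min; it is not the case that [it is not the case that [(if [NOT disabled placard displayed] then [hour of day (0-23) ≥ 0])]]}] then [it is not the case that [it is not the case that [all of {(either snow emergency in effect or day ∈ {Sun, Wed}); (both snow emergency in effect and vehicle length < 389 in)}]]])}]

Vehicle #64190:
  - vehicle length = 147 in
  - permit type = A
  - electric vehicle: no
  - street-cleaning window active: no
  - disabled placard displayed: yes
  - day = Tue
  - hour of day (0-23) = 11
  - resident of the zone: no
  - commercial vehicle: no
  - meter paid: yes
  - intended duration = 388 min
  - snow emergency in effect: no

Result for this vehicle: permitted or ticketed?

Ticketed

Atomic conditions:
  resident of the zone: no → false
  commercial vehicle: no → false
  electric vehicle: no → false
  NOT meter paid: yes → false
  day ∈ {Fri, Sat, Wed}: Tue is not in the set → false
  street-cleaning window active: no → false
  intended duration between 342 min and 517 min: 388 in [342, 517] is true
  NOT disabled placard displayed: yes → false
  hour of day (0-23) ≥ 0: 11 ≥ 0 is true
  snow emergency in effect: no → false
  day ∈ {Sun, Wed}: Tue is not in the set → false
  vehicle length < 389 in: 147 < 389 is true
Combine:
[1.1.1] false OR false OR false = false
[1.1.2.2] false OR false = false
[1.1.2] false → false (antecedent false ⇒ implication holds) = true
[1.1] exactly-one(false, true) = true
[1.2.1.2.1.1] false → true (antecedent false ⇒ implication holds) = true
[1.2.1.2.1] NOT true = false
[1.2.1.2] NOT false = true
[1.2.1] true AND true = true
[1.2.2.1.1.1] false OR false = false
[1.2.2.1.1.2] false AND true = false
[1.2.2.1.1] false AND false = false
[1.2.2.1] NOT false = true
[1.2.2] NOT true = false
[1.2] true → false = false
[1] true OR false = true
[root] NOT true = false
Overall: false → ticketed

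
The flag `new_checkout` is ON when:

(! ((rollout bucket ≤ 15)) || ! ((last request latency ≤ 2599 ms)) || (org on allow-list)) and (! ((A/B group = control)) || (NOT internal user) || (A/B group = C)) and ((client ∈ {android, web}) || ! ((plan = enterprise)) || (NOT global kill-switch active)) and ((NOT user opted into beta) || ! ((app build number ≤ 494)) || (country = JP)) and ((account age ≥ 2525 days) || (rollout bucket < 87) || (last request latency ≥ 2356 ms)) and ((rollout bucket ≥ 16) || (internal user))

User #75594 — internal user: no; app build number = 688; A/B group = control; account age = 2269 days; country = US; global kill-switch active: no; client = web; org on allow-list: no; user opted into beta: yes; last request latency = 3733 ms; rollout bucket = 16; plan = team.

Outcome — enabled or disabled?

Atomic conditions:
  rollout bucket ≤ 15: 16 ≤ 15 is false
  last request latency ≤ 2599 ms: 3733 ≤ 2599 is false
  org on allow-list: no → false
  A/B group = control: control == control is true
  NOT internal user: no → true
  A/B group = C: control == C is false
  client ∈ {android, web}: web is in the set → true
  plan = enterprise: team == enterprise is false
  NOT global kill-switch active: no → true
  NOT user opted into beta: yes → false
  app build number ≤ 494: 688 ≤ 494 is false
  country = JP: US == JP is false
  account age ≥ 2525 days: 2269 ≥ 2525 is false
  rollout bucket < 87: 16 < 87 is true
  last request latency ≥ 2356 ms: 3733 ≥ 2356 is true
  rollout bucket ≥ 16: 16 ≥ 16 is true
  internal user: no → false
Combine:
[1.1] NOT false = true
[1.2] NOT false = true
[1] true OR true OR false = true
[2.1] NOT true = false
[2] false OR true OR false = true
[3.2] NOT false = true
[3] true OR true OR true = true
[4.2] NOT false = true
[4] false OR true OR false = true
[5] false OR true OR true = true
[6] true OR false = true
[root] true AND true AND true AND true AND true AND true = true
Overall: true → enabled

Enabled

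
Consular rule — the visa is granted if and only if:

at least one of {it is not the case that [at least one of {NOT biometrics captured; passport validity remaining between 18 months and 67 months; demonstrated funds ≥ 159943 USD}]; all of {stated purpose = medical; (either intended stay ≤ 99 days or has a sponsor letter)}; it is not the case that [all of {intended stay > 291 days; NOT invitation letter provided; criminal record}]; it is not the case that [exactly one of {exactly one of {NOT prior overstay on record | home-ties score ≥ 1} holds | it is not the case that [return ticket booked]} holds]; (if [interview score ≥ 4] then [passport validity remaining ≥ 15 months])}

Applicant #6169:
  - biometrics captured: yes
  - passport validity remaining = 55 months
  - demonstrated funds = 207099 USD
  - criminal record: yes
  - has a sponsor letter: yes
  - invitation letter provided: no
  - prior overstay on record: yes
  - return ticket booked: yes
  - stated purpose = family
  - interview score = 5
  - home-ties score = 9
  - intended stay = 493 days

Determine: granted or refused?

Granted

Atomic conditions:
  NOT biometrics captured: yes → false
  passport validity remaining between 18 months and 67 months: 55 in [18, 67] is true
  demonstrated funds ≥ 159943 USD: 207099 ≥ 159943 is true
  stated purpose = medical: family == medical is false
  intended stay ≤ 99 days: 493 ≤ 99 is false
  has a sponsor letter: yes → true
  intended stay > 291 days: 493 > 291 is true
  NOT invitation letter provided: no → true
  criminal record: yes → true
  NOT prior overstay on record: yes → false
  home-ties score ≥ 1: 9 ≥ 1 is true
  return ticket booked: yes → true
  interview score ≥ 4: 5 ≥ 4 is true
  passport validity remaining ≥ 15 months: 55 ≥ 15 is true
Combine:
[1.1] false OR true OR true = true
[1] NOT true = false
[2.2] false OR true = true
[2] false AND true = false
[3.1] true AND true AND true = true
[3] NOT true = false
[4.1.1] exactly-one(false, true) = true
[4.1.2] NOT true = false
[4.1] exactly-one(true, false) = true
[4] NOT true = false
[5] true → true = true
[root] false OR false OR false OR false OR true = true
Overall: true → granted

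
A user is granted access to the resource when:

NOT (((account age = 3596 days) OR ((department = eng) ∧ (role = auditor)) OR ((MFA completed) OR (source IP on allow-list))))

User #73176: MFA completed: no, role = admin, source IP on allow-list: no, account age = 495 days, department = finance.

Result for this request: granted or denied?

Granted

Atomic conditions:
  account age = 3596 days: 495 == 3596 is false
  department = eng: finance == eng is false
  role = auditor: admin == auditor is false
  MFA completed: no → false
  source IP on allow-list: no → false
Combine:
[1.2] false AND false = false
[1.3] false OR false = false
[1] false OR false OR false = false
[root] NOT false = true
Overall: true → granted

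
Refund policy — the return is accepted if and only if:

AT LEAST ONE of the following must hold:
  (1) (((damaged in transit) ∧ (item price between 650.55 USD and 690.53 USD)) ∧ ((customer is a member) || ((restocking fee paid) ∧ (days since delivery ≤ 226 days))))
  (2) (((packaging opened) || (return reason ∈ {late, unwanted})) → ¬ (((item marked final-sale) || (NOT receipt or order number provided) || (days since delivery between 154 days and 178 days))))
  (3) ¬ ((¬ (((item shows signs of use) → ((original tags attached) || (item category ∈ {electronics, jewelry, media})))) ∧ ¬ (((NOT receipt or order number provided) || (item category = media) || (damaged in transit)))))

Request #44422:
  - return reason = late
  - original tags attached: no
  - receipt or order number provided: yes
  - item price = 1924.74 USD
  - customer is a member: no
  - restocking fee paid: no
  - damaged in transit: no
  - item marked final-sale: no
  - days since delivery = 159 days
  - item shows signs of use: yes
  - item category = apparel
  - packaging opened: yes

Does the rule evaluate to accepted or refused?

Atomic conditions:
  damaged in transit: no → false
  item price between 650.55 USD and 690.53 USD: 1924.74 in [650.55, 690.53] is false
  customer is a member: no → false
  restocking fee paid: no → false
  days since delivery ≤ 226 days: 159 ≤ 226 is true
  packaging opened: yes → true
  return reason ∈ {late, unwanted}: late is in the set → true
  item marked final-sale: no → false
  NOT receipt or order number provided: yes → false
  days since delivery between 154 days and 178 days: 159 in [154, 178] is true
  item shows signs of use: yes → true
  original tags attached: no → false
  item category ∈ {electronics, jewelry, media}: apparel is not in the set → false
  item category = media: apparel == media is false
Combine:
[1.1] false AND false = false
[1.2.2] false AND true = false
[1.2] false OR false = false
[1] false AND false = false
[2.1] true OR true = true
[2.2.1] false OR false OR true = true
[2.2] NOT true = false
[2] true → false = false
[3.1.1.1.2] false OR false = false
[3.1.1.1] true → false = false
[3.1.1] NOT false = true
[3.1.2.1] false OR false OR false = false
[3.1.2] NOT false = true
[3.1] true AND true = true
[3] NOT true = false
[root] false OR false OR false = false
Overall: false → refused

Refused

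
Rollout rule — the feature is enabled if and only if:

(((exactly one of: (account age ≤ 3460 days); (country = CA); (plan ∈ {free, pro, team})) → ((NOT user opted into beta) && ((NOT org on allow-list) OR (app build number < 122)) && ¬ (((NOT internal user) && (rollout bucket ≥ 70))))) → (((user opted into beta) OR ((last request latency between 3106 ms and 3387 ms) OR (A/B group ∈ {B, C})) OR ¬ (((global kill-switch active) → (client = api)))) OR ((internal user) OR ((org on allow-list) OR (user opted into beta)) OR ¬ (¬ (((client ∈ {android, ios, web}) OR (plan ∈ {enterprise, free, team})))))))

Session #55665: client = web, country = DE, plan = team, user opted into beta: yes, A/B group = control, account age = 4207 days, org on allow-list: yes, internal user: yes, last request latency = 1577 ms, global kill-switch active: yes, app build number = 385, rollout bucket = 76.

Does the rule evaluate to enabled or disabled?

Atomic conditions:
  account age ≤ 3460 days: 4207 ≤ 3460 is false
  country = CA: DE == CA is false
  plan ∈ {free, pro, team}: team is in the set → true
  NOT user opted into beta: yes → false
  NOT org on allow-list: yes → false
  app build number < 122: 385 < 122 is false
  NOT internal user: yes → false
  rollout bucket ≥ 70: 76 ≥ 70 is true
  user opted into beta: yes → true
  last request latency between 3106 ms and 3387 ms: 1577 in [3106, 3387] is false
  A/B group ∈ {B, C}: control is not in the set → false
  global kill-switch active: yes → true
  client = api: web == api is false
  internal user: yes → true
  org on allow-list: yes → true
  client ∈ {android, ios, web}: web is in the set → true
  plan ∈ {enterprise, free, team}: team is in the set → true
Combine:
[1.1] exactly-one(false, false, true) = true
[1.2.2] false OR false = false
[1.2.3.1] false AND true = false
[1.2.3] NOT false = true
[1.2] false AND false AND true = false
[1] true → false = false
[2.1.2] false OR false = false
[2.1.3.1] true → false = false
[2.1.3] NOT false = true
[2.1] true OR false OR true = true
[2.2.2] true OR true = true
[2.2.3.1.1] true OR true = true
[2.2.3.1] NOT true = false
[2.2.3] NOT false = true
[2.2] true OR true OR true = true
[2] true OR true = true
[root] false → true (antecedent false ⇒ implication holds) = true
Overall: true → enabled

Enabled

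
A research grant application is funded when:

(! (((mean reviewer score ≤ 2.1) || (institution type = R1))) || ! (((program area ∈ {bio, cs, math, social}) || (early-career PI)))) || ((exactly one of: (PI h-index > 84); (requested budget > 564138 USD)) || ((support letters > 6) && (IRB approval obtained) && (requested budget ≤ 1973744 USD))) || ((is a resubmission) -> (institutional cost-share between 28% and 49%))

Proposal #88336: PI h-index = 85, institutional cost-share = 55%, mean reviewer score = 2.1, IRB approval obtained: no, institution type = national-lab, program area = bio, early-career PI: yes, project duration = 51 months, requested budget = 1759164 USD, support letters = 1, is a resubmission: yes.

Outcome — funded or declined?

Declined

Atomic conditions:
  mean reviewer score ≤ 2.1: 2.1 ≤ 2.1 is true
  institution type = R1: national-lab == R1 is false
  program area ∈ {bio, cs, math, social}: bio is in the set → true
  early-career PI: yes → true
  PI h-index > 84: 85 > 84 is true
  requested budget > 564138 USD: 1759164 > 564138 is true
  support letters > 6: 1 > 6 is false
  IRB approval obtained: no → false
  requested budget ≤ 1973744 USD: 1759164 ≤ 1973744 is true
  is a resubmission: yes → true
  institutional cost-share between 28% and 49%: 55 in [28, 49] is false
Combine:
[1.1.1] true OR false = true
[1.1] NOT true = false
[1.2.1] true OR true = true
[1.2] NOT true = false
[1] false OR false = false
[2.1] exactly-one(true, true) = false
[2.2] false AND false AND true = false
[2] false OR false = false
[3] true → false = false
[root] false OR false OR false = false
Overall: false → declined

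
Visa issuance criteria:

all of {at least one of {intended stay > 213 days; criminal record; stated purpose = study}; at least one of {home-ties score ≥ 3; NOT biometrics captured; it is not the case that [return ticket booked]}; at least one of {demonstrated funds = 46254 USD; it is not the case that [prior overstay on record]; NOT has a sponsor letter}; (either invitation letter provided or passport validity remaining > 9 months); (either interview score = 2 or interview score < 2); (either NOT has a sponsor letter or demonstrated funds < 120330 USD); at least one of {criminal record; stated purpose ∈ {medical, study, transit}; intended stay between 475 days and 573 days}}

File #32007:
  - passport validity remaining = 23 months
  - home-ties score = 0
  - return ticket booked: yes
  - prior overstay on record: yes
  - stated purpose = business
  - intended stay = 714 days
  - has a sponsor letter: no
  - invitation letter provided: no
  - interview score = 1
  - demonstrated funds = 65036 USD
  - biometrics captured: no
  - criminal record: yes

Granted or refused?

Atomic conditions:
  intended stay > 213 days: 714 > 213 is true
  criminal record: yes → true
  stated purpose = study: business == study is false
  home-ties score ≥ 3: 0 ≥ 3 is false
  NOT biometrics captured: no → true
  return ticket booked: yes → true
  demonstrated funds = 46254 USD: 65036 == 46254 is false
  prior overstay on record: yes → true
  NOT has a sponsor letter: no → true
  invitation letter provided: no → false
  passport validity remaining > 9 months: 23 > 9 is true
  interview score = 2: 1 == 2 is false
  interview score < 2: 1 < 2 is true
  demonstrated funds < 120330 USD: 65036 < 120330 is true
  stated purpose ∈ {medical, study, transit}: business is not in the set → false
  intended stay between 475 days and 573 days: 714 in [475, 573] is false
Combine:
[1] true OR true OR false = true
[2.3] NOT true = false
[2] false OR true OR false = true
[3.2] NOT true = false
[3] false OR false OR true = true
[4] false OR true = true
[5] false OR true = true
[6] true OR true = true
[7] true OR false OR false = true
[root] true AND true AND true AND true AND true AND true AND true = true
Overall: true → granted

Granted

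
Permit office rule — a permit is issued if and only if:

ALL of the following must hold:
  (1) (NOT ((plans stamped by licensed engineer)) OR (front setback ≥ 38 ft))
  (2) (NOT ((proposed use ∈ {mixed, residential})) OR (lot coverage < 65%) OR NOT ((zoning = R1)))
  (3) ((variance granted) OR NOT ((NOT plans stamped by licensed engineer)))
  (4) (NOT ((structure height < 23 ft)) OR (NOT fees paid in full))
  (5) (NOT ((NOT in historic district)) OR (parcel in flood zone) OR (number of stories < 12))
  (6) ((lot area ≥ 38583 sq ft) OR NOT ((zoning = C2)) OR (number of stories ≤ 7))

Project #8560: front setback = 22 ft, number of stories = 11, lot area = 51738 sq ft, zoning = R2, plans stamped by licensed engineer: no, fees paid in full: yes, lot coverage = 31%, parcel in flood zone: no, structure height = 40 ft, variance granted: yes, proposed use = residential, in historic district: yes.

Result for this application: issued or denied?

Atomic conditions:
  plans stamped by licensed engineer: no → false
  front setback ≥ 38 ft: 22 ≥ 38 is false
  proposed use ∈ {mixed, residential}: residential is in the set → true
  lot coverage < 65%: 31 < 65 is true
  zoning = R1: R2 == R1 is false
  variance granted: yes → true
  NOT plans stamped by licensed engineer: no → true
  structure height < 23 ft: 40 < 23 is false
  NOT fees paid in full: yes → false
  NOT in historic district: yes → false
  parcel in flood zone: no → false
  number of stories < 12: 11 < 12 is true
  lot area ≥ 38583 sq ft: 51738 ≥ 38583 is true
  zoning = C2: R2 == C2 is false
  number of stories ≤ 7: 11 ≤ 7 is false
Combine:
[1.1] NOT false = true
[1] true OR false = true
[2.1] NOT true = false
[2.3] NOT false = true
[2] false OR true OR true = true
[3.2] NOT true = false
[3] true OR false = true
[4.1] NOT false = true
[4] true OR false = true
[5.1] NOT false = true
[5] true OR false OR true = true
[6.2] NOT false = true
[6] true OR true OR false = true
[root] true AND true AND true AND true AND true AND true = true
Overall: true → issued

Issued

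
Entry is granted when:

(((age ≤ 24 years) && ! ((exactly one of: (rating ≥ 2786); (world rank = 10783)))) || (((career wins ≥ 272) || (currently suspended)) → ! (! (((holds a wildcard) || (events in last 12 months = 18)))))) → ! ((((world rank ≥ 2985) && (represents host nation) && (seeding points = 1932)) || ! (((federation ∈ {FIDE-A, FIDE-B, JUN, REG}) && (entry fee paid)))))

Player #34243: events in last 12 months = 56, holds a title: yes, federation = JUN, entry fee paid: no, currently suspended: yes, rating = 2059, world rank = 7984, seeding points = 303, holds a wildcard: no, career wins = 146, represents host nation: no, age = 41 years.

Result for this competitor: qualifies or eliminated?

Qualifies

Atomic conditions:
  age ≤ 24 years: 41 ≤ 24 is false
  rating ≥ 2786: 2059 ≥ 2786 is false
  world rank = 10783: 7984 == 10783 is false
  career wins ≥ 272: 146 ≥ 272 is false
  currently suspended: yes → true
  holds a wildcard: no → false
  events in last 12 months = 18: 56 == 18 is false
  world rank ≥ 2985: 7984 ≥ 2985 is true
  represents host nation: no → false
  seeding points = 1932: 303 == 1932 is false
  federation ∈ {FIDE-A, FIDE-B, JUN, REG}: JUN is in the set → true
  entry fee paid: no → false
Combine:
[1.1.2.1] exactly-one(false, false) = false
[1.1.2] NOT false = true
[1.1] false AND true = false
[1.2.1] false OR true = true
[1.2.2.1.1] false OR false = false
[1.2.2.1] NOT false = true
[1.2.2] NOT true = false
[1.2] true → false = false
[1] false OR false = false
[2.1.1] true AND false AND false = false
[2.1.2.1] true AND false = false
[2.1.2] NOT false = true
[2.1] false OR true = true
[2] NOT true = false
[root] false → false (antecedent false ⇒ implication holds) = true
Overall: true → qualifies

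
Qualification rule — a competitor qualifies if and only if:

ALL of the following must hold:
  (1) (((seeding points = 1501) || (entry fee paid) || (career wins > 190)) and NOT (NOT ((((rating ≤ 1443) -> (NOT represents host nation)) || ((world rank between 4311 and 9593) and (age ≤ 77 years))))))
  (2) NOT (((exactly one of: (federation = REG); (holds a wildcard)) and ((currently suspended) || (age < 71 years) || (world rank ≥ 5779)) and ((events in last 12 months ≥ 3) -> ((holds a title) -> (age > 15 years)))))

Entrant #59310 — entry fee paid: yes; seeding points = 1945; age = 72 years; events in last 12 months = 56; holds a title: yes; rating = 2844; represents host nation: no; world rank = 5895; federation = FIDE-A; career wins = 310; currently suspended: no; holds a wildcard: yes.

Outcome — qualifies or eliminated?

Eliminated

Atomic conditions:
  seeding points = 1501: 1945 == 1501 is false
  entry fee paid: yes → true
  career wins > 190: 310 > 190 is true
  rating ≤ 1443: 2844 ≤ 1443 is false
  NOT represents host nation: no → true
  world rank between 4311 and 9593: 5895 in [4311, 9593] is true
  age ≤ 77 years: 72 ≤ 77 is true
  federation = REG: FIDE-A == REG is false
  holds a wildcard: yes → true
  currently suspended: no → false
  age < 71 years: 72 < 71 is false
  world rank ≥ 5779: 5895 ≥ 5779 is true
  events in last 12 months ≥ 3: 56 ≥ 3 is true
  holds a title: yes → true
  age > 15 years: 72 > 15 is true
Combine:
[1.1] false OR true OR true = true
[1.2.1.1.1] false → true (antecedent false ⇒ implication holds) = true
[1.2.1.1.2] true AND true = true
[1.2.1.1] true OR true = true
[1.2.1] NOT true = false
[1.2] NOT false = true
[1] true AND true = true
[2.1.1] exactly-one(false, true) = true
[2.1.2] false OR false OR true = true
[2.1.3.2] true → true = true
[2.1.3] true → true = true
[2.1] true AND true AND true = true
[2] NOT true = false
[root] true AND false = false
Overall: false → eliminated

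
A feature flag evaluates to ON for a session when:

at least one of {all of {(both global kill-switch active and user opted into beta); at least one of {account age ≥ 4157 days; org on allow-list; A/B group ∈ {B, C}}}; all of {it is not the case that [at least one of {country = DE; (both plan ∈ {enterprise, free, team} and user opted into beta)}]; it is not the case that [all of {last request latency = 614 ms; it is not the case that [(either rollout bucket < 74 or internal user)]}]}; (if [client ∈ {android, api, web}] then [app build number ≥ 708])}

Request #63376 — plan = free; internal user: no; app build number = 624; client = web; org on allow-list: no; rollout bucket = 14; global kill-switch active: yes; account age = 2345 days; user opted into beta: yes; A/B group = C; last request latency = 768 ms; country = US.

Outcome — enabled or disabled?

Enabled

Atomic conditions:
  global kill-switch active: yes → true
  user opted into beta: yes → true
  account age ≥ 4157 days: 2345 ≥ 4157 is false
  org on allow-list: no → false
  A/B group ∈ {B, C}: C is in the set → true
  country = DE: US == DE is false
  plan ∈ {enterprise, free, team}: free is in the set → true
  last request latency = 614 ms: 768 == 614 is false
  rollout bucket < 74: 14 < 74 is true
  internal user: no → false
  client ∈ {android, api, web}: web is in the set → true
  app build number ≥ 708: 624 ≥ 708 is false
Combine:
[1.1] true AND true = true
[1.2] false OR false OR true = true
[1] true AND true = true
[2.1.1.2] true AND true = true
[2.1.1] false OR true = true
[2.1] NOT true = false
[2.2.1.2.1] true OR false = true
[2.2.1.2] NOT true = false
[2.2.1] false AND false = false
[2.2] NOT false = true
[2] false AND true = false
[3] true → false = false
[root] true OR false OR false = true
Overall: true → enabled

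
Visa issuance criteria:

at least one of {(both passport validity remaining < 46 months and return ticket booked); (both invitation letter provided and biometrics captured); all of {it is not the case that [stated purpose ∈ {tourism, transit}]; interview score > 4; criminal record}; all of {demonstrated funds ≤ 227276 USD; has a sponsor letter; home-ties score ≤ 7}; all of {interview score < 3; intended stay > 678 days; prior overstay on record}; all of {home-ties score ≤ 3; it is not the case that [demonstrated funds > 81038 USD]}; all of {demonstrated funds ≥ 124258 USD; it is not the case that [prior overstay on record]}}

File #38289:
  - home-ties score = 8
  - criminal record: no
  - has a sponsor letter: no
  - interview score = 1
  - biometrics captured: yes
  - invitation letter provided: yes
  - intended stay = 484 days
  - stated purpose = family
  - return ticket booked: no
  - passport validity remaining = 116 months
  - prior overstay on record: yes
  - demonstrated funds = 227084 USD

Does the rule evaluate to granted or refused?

Granted

Atomic conditions:
  passport validity remaining < 46 months: 116 < 46 is false
  return ticket booked: no → false
  invitation letter provided: yes → true
  biometrics captured: yes → true
  stated purpose ∈ {tourism, transit}: family is not in the set → false
  interview score > 4: 1 > 4 is false
  criminal record: no → false
  demonstrated funds ≤ 227276 USD: 227084 ≤ 227276 is true
  has a sponsor letter: no → false
  home-ties score ≤ 7: 8 ≤ 7 is false
  interview score < 3: 1 < 3 is true
  intended stay > 678 days: 484 > 678 is false
  prior overstay on record: yes → true
  home-ties score ≤ 3: 8 ≤ 3 is false
  demonstrated funds > 81038 USD: 227084 > 81038 is true
  demonstrated funds ≥ 124258 USD: 227084 ≥ 124258 is true
Combine:
[1] false AND false = false
[2] true AND true = true
[3.1] NOT false = true
[3] true AND false AND false = false
[4] true AND false AND false = false
[5] true AND false AND true = false
[6.2] NOT true = false
[6] false AND false = false
[7.2] NOT true = false
[7] true AND false = false
[root] false OR true OR false OR false OR false OR false OR false = true
Overall: true → granted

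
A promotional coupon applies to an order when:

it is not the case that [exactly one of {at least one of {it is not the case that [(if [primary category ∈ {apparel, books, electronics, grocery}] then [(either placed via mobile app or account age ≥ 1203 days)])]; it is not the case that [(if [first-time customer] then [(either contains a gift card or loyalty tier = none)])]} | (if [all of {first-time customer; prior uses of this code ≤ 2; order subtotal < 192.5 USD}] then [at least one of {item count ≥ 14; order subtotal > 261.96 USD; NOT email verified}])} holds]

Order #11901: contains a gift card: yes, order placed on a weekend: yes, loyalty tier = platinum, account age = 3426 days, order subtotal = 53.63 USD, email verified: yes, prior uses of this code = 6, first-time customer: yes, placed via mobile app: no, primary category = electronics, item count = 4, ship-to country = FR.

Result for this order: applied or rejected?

Rejected

Atomic conditions:
  primary category ∈ {apparel, books, electronics, grocery}: electronics is in the set → true
  placed via mobile app: no → false
  account age ≥ 1203 days: 3426 ≥ 1203 is true
  first-time customer: yes → true
  contains a gift card: yes → true
  loyalty tier = none: platinum == none is false
  prior uses of this code ≤ 2: 6 ≤ 2 is false
  order subtotal < 192.5 USD: 53.63 < 192.5 is true
  item count ≥ 14: 4 ≥ 14 is false
  order subtotal > 261.96 USD: 53.63 > 261.96 is false
  NOT email verified: yes → false
Combine:
[1.1.1.1.2] false OR true = true
[1.1.1.1] true → true = true
[1.1.1] NOT true = false
[1.1.2.1.2] true OR false = true
[1.1.2.1] true → true = true
[1.1.2] NOT true = false
[1.1] false OR false = false
[1.2.1] true AND false AND true = false
[1.2.2] false OR false OR false = false
[1.2] false → false (antecedent false ⇒ implication holds) = true
[1] exactly-one(false, true) = true
[root] NOT true = false
Overall: false → rejected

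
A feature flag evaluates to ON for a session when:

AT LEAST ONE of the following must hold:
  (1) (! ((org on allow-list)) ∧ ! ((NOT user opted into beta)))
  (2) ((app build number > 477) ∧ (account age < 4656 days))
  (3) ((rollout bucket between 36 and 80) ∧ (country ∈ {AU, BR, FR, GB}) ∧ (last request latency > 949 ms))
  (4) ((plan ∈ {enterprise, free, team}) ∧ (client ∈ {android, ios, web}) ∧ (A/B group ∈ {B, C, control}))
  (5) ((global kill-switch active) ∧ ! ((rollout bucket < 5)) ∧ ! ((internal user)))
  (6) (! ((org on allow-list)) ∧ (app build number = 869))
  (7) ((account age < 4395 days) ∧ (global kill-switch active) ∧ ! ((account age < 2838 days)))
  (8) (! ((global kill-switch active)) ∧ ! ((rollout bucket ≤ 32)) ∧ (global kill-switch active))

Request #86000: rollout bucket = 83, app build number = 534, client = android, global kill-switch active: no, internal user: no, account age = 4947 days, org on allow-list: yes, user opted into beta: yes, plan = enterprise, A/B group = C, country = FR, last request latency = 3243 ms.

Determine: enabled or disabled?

Atomic conditions:
  org on allow-list: yes → true
  NOT user opted into beta: yes → false
  app build number > 477: 534 > 477 is true
  account age < 4656 days: 4947 < 4656 is false
  rollout bucket between 36 and 80: 83 in [36, 80] is false
  country ∈ {AU, BR, FR, GB}: FR is in the set → true
  last request latency > 949 ms: 3243 > 949 is true
  plan ∈ {enterprise, free, team}: enterprise is in the set → true
  client ∈ {android, ios, web}: android is in the set → true
  A/B group ∈ {B, C, control}: C is in the set → true
  global kill-switch active: no → false
  rollout bucket < 5: 83 < 5 is false
  internal user: no → false
  app build number = 869: 534 == 869 is false
  account age < 4395 days: 4947 < 4395 is false
  account age < 2838 days: 4947 < 2838 is false
  rollout bucket ≤ 32: 83 ≤ 32 is false
Combine:
[1.1] NOT true = false
[1.2] NOT false = true
[1] false AND true = false
[2] true AND false = false
[3] false AND true AND true = false
[4] true AND true AND true = true
[5.2] NOT false = true
[5.3] NOT false = true
[5] false AND true AND true = false
[6.1] NOT true = false
[6] false AND false = false
[7.3] NOT false = true
[7] false AND false AND true = false
[8.1] NOT false = true
[8.2] NOT false = true
[8] true AND true AND false = false
[root] false OR false OR false OR true OR false OR false OR false OR false = true
Overall: true → enabled

Enabled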